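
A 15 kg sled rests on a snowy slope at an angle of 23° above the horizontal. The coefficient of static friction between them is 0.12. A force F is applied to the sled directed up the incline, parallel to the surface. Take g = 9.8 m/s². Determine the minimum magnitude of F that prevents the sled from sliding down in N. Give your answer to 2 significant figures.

The normal force is N = mg cos 23° = 135.314 N. With F at its minimum the sled is on the verge of sliding down, so static friction is at its maximum μ_s N = 0.12 × 135.314 = 16.238 N and acts up the slope.
Equilibrium along the incline: F + μ_s N = mg sin 23°, so F = 57.437 − 16.238 = 41.199 N.

41 N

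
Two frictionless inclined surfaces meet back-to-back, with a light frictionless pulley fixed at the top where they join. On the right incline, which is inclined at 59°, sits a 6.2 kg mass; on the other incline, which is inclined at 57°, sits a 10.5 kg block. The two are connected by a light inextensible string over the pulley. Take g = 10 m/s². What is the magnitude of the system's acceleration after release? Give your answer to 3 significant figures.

2.09 m/s²

Resolve each weight along its own incline: the 6.2 kg mass has component 6.2 × 10 × sin 59° = 53.144 N down its slope, and the 10.5 kg mass has 10.5 × 10 × sin 57° = 88.060 N down its slope.
The 10.5 kg side's 88.060 N exceeds the other side's 53.144 N, so that mass slides down and the 6.2 kg mass slides up. Taking that direction as positive, Newton's second law for the whole system gives 88.060 − 53.144 = (6.2 + 10.5) a, so a = 34.916 / 16.7 = 2.0908 m/s².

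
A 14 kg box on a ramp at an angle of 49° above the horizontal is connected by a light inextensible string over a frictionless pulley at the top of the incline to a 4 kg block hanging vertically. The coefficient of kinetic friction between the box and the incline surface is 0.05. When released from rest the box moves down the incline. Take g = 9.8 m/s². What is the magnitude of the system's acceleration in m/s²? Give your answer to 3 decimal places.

For the box on the incline: the weight component along the slope is m₁g sin 49° = 14 × 9.8 × 0.7547 = 103.545 N and the normal force is N = m₁g cos 49° = 90.011 N.
Kinetic friction opposes the box's motion down the incline: f = μN = 0.05 × 90.011 = 4.501 N acting up the slope.
Newton's second law for the box (down-slope positive): 103.545 − 4.501 − T = 14 a. For the hanging block (upward positive): T − 4 × 9.8 = 4 a.
Adding the two equations eliminates T: 59.844 = 18 a, so a = 3.3247 m/s².

3.325 m/s²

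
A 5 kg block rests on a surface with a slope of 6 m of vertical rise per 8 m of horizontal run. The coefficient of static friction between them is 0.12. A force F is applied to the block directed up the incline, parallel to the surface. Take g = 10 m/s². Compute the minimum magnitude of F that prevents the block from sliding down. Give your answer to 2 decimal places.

25.20 N

The normal force is N = mg cos 36.87° = 40.000 N. With F at its minimum the block is on the verge of sliding down, so static friction is at its maximum μ_s N = 0.12 × 40.000 = 4.800 N and acts up the slope.
Equilibrium along the incline: F + μ_s N = mg sin 36.87°, so F = 30.000 − 4.800 = 25.200 N.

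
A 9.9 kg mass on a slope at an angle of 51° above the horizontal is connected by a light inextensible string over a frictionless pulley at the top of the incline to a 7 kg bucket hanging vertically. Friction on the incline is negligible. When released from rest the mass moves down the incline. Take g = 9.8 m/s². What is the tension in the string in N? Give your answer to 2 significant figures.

71 N

For the mass on the incline: the weight component along the slope is m₁g sin 51° = 9.9 × 9.8 × 0.7771 = 75.394 N and the normal force is N = m₁g cos 51° = 61.057 N.
Newton's second law for the mass (down-slope positive): 75.394 − T = 9.9 a. For the hanging bucket (upward positive): T − 7 × 9.8 = 7 a.
Adding the two equations eliminates T: 6.794 = 16.9 a, so a = 0.4020 m/s².
Then from the hanging bucket's equation, T = 7 × (9.8 + 0.4020) = 71.414 N.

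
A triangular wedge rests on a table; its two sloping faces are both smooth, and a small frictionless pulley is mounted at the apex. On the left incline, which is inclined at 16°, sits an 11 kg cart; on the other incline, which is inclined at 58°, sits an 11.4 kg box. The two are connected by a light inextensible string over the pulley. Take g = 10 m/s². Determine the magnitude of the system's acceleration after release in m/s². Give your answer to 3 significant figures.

Resolve each weight along its own incline: the 11 kg mass has component 11 × 10 × sin 16° = 30.320 N down its slope, and the 11.4 kg mass has 11.4 × 10 × sin 58° = 96.677 N down its slope.
The 11.4 kg side's 96.677 N exceeds the other side's 30.320 N, so that mass slides down and the 11 kg mass slides up. Taking that direction as positive, Newton's second law for the whole system gives 96.677 − 30.320 = (11 + 11.4) a, so a = 66.357 / 22.4 = 2.9624 m/s².

2.96 m/s²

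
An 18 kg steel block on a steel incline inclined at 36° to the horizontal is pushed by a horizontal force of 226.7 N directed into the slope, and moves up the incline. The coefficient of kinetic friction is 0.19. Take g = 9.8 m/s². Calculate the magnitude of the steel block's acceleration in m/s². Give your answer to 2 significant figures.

The horizontal push has components F cos 36° = 226.7 × 0.8090 = 183.400 N up the incline and F sin 36° = 226.7 × 0.5878 = 133.254 N pressing into the surface.
The normal force is therefore N = mg cos 36° + F sin 36° = 142.708 + 133.254 = 275.962 N, and kinetic friction down the slope is μN = 0.19 × 275.962 = 52.433 N.
Along the incline: F cos 36° − mg sin 36° − μN = ma, so 183.400 − 103.688 − 52.433 = 18 a, giving a = 1.5155 m/s².

1.5 m/s²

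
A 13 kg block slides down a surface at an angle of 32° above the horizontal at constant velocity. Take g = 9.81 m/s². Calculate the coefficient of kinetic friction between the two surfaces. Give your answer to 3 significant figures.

At constant velocity the net force along the incline is zero: mg sin 32° = μ mg cos 32°.
So μ = tan 32° = 0.5299 / 0.8480 = 0.6249.

0.625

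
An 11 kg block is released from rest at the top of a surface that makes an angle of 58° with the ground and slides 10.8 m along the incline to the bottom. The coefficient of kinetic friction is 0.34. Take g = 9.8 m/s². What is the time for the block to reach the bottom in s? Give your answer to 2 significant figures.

The weight component along the incline is mg sin 58° = 91.420 N and the normal force is N = mg cos 58° = 57.125 N.
Friction up the slope is f = μN = 0.34 × 57.125 = 19.423 N, so the net downslope force is 91.420 − 19.423 = 71.997 N and a = 71.997 / 11 = 6.5452 m/s².
Starting from rest, L = ½at², so t = √(2L/a) = √(2 × 10.8 / 6.5452) = 1.8166 s.

1.8 s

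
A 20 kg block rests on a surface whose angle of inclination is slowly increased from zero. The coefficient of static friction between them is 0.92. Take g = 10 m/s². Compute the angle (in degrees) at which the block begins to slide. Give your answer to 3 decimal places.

42.614°

At the threshold of sliding, static friction is at its maximum μ_s N and exactly balances the weight component along the incline: mg sin θ = μ_s mg cos θ.
Hence tan θ = μ_s = 0.92, so θ = arctan(0.92) = 42.6141°.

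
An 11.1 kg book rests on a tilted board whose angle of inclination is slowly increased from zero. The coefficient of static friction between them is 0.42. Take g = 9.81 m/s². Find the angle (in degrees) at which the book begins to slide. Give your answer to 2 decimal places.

At the threshold of sliding, static friction is at its maximum μ_s N and exactly balances the weight component along the incline: mg sin θ = μ_s mg cos θ.
Hence tan θ = μ_s = 0.42, so θ = arctan(0.42) = 22.7824°.

22.78°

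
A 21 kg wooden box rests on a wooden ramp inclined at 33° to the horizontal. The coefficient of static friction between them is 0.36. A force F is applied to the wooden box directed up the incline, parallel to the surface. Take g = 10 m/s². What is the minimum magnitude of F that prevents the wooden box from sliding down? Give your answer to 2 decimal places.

50.97 N

The normal force is N = mg cos 33° = 176.121 N. With F at its minimum the wooden box is on the verge of sliding down, so static friction is at its maximum μ_s N = 0.36 × 176.121 = 63.404 N and acts up the slope.
Equilibrium along the incline: F + μ_s N = mg sin 33°, so F = 114.374 − 63.404 = 50.970 N.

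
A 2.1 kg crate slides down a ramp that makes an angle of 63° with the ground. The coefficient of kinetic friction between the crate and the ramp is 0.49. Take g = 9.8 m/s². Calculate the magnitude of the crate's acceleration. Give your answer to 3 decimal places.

6.552 m/s²

Resolving the weight along the incline: the component pulling the crate down the slope is mg sin 63° = 2.1 × 9.8 × 0.8910 = 18.337 N, and the normal force is N = mg cos 63° = 2.1 × 9.8 × 0.4540 = 9.343 N.
Kinetic friction acts up the slope with magnitude f = μN = 0.49 × 9.343 = 4.578 N.
Net force along the incline is 18.337 − 4.578 = 13.759 N, so a = 13.759 / 2.1 = 6.5519 m/s².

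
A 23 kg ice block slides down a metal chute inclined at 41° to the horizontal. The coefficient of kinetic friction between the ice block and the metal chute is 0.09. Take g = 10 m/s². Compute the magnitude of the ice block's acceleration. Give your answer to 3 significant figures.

Resolving the weight along the incline: the component pulling the ice block down the slope is mg sin 41° = 23 × 10 × 0.6561 = 150.903 N, and the normal force is N = mg cos 41° = 23 × 10 × 0.7547 = 173.581 N.
Kinetic friction acts up the slope with magnitude f = μN = 0.09 × 173.581 = 15.622 N.
Net force along the incline is 150.903 − 15.622 = 135.281 N, so a = 135.281 / 23 = 5.8818 m/s².

5.88 m/s²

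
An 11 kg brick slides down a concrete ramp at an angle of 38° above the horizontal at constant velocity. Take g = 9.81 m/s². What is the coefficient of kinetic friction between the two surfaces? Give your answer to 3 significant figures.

0.781

At constant velocity the net force along the incline is zero: mg sin 38° = μ mg cos 38°.
So μ = tan 38° = 0.6157 / 0.7880 = 0.7813.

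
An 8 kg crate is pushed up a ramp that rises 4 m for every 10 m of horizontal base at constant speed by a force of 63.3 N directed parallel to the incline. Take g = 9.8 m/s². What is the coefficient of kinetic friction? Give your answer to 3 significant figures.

0.470

At constant speed ΣF = 0 along the incline. The applied 63.3 N acts up the slope; the weight component mg sin 21.80° = 29.117 N and kinetic friction μN both act down the slope.
So 63.3 = 29.117 + μ × 72.793, giving μ = (63.3 − 29.117) / 72.793 = 0.4696.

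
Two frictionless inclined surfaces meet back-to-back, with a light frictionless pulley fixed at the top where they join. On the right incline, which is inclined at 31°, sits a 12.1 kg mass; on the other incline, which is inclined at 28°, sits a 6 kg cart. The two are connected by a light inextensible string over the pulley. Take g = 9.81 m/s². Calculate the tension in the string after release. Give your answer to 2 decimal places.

Resolve each weight along its own incline: the 12.1 kg mass has component 12.1 × 9.81 × sin 31° = 61.136 N down its slope, and the 6 kg mass has 6 × 9.81 × sin 28° = 27.633 N down its slope.
The 12.1 kg side's 61.136 N exceeds the other side's 27.633 N, so that mass slides down and the 6 kg mass slides up. Taking that direction as positive, Newton's second law for the whole system gives 61.136 − 27.633 = (12.1 + 6) a, so a = 33.503 / 18.1 = 1.8510 m/s².
For the 6 kg mass (up-slope positive): T − 27.633 = 6 × 1.8510, so T = 38.739 N.

38.74 N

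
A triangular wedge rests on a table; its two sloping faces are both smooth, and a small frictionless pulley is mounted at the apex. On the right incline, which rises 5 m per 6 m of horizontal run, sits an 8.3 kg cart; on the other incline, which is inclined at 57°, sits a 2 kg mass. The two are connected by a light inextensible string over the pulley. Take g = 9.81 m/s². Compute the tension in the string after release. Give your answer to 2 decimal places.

23.38 N

Resolve each weight along its own incline: the 8.3 kg mass has component 8.3 × 9.81 × sin 39.81° = 52.126 N down its slope, and the 2 kg mass has 2 × 9.81 × sin 57° = 16.455 N down its slope.
The 8.3 kg side's 52.126 N exceeds the other side's 16.455 N, so that mass slides down and the 2 kg mass slides up. Taking that direction as positive, Newton's second law for the whole system gives 52.126 − 16.455 = (8.3 + 2) a, so a = 35.671 / 10.3 = 3.4632 m/s².
For the 2 kg mass (up-slope positive): T − 16.455 = 2 × 3.4632, so T = 23.381 N.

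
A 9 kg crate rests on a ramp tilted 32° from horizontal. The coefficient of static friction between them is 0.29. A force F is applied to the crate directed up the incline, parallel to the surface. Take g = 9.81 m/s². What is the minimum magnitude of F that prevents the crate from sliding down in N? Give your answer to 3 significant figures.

The normal force is N = mg cos 32° = 74.874 N. With F at its minimum the crate is on the verge of sliding down, so static friction is at its maximum μ_s N = 0.29 × 74.874 = 21.713 N and acts up the slope.
Equilibrium along the incline: F + μ_s N = mg sin 32°, so F = 46.787 − 21.713 = 25.074 N.

25.1 N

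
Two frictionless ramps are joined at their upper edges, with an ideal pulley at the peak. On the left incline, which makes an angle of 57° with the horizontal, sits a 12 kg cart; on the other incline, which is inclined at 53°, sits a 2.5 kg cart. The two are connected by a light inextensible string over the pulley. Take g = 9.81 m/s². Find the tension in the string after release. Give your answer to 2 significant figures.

Resolve each weight along its own incline: the 12 kg mass has component 12 × 9.81 × sin 57° = 98.728 N down its slope, and the 2.5 kg mass has 2.5 × 9.81 × sin 53° = 19.587 N down its slope.
The 12 kg side's 98.728 N exceeds the other side's 19.587 N, so that mass slides down and the 2.5 kg mass slides up. Taking that direction as positive, Newton's second law for the whole system gives 98.728 − 19.587 = (12 + 2.5) a, so a = 79.141 / 14.5 = 5.4580 m/s².
For the 2.5 kg mass (up-slope positive): T − 19.587 = 2.5 × 5.4580, so T = 33.232 N.

33 N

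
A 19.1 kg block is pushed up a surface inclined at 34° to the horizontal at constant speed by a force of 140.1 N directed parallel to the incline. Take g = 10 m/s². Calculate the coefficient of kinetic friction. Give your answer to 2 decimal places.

0.21

At constant speed ΣF = 0 along the incline. The applied 140.1 N acts up the slope; the weight component mg sin 34° = 106.806 N and kinetic friction μN both act down the slope.
So 140.1 = 106.806 + μ × 158.346, giving μ = (140.1 − 106.806) / 158.346 = 0.2103.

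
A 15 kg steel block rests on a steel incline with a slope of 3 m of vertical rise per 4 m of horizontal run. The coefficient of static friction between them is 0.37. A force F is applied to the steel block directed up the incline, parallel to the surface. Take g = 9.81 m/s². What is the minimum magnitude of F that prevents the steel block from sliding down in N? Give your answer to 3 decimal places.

44.734 N

The normal force is N = mg cos 36.87° = 117.720 N. With F at its minimum the steel block is on the verge of sliding down, so static friction is at its maximum μ_s N = 0.37 × 117.720 = 43.556 N and acts up the slope.
Equilibrium along the incline: F + μ_s N = mg sin 36.87°, so F = 88.290 − 43.556 = 44.734 N.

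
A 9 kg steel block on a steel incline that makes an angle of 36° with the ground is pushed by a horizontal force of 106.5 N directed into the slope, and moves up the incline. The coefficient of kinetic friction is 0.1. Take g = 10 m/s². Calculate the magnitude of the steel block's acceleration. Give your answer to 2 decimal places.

2.19 m/s²

The horizontal push has components F cos 36° = 106.5 × 0.8090 = 86.159 N up the incline and F sin 36° = 106.5 × 0.5878 = 62.601 N pressing into the surface.
The normal force is therefore N = mg cos 36° + F sin 36° = 72.810 + 62.601 = 135.411 N, and kinetic friction down the slope is μN = 0.1 × 135.411 = 13.541 N.
Along the incline: F cos 36° − mg sin 36° − μN = ma, so 86.159 − 52.902 − 13.541 = 9 a, giving a = 2.1907 m/s².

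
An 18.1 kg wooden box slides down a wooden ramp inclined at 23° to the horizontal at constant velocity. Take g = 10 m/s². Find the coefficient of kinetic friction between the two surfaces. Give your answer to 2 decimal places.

0.42

At constant velocity the net force along the incline is zero: mg sin 23° = μ mg cos 23°.
So μ = tan 23° = 0.3907 / 0.9205 = 0.4244.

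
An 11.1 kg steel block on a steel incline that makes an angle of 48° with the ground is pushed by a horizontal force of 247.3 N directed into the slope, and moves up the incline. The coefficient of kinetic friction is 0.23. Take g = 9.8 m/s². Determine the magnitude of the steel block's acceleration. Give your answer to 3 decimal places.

2.309 m/s²

The horizontal push has components F cos 48° = 247.3 × 0.6691 = 165.468 N up the incline and F sin 48° = 247.3 × 0.7431 = 183.769 N pressing into the surface.
The normal force is therefore N = mg cos 48° + F sin 48° = 72.785 + 183.769 = 256.554 N, and kinetic friction down the slope is μN = 0.23 × 256.554 = 59.007 N.
Along the incline: F cos 48° − mg sin 48° − μN = ma, so 165.468 − 80.834 − 59.007 = 11.1 a, giving a = 2.3087 m/s².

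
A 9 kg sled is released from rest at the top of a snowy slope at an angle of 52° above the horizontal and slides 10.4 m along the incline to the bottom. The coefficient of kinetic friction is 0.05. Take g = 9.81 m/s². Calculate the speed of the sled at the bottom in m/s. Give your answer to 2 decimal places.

The weight component along the incline is mg sin 52° = 69.573 N and the normal force is N = mg cos 52° = 54.357 N.
Friction up the slope is f = μN = 0.05 × 54.357 = 2.718 N, so the net downslope force is 69.573 − 2.718 = 66.855 N and a = 66.855 / 9 = 7.4283 m/s².
Starting from rest over a distance of 10.4 m, v² = 2aL = 2 × 7.4283 × 10.4 = 154.5086, so v = 12.4301 m/s.

12.43 m/s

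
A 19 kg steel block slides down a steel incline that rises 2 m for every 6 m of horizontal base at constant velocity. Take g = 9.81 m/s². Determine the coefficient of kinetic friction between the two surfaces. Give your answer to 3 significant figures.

At constant velocity the net force along the incline is zero: mg sin 18.43° = μ mg cos 18.43°.
So μ = tan 18.43° = 0.3162 / 0.9487 = 0.3333.

0.333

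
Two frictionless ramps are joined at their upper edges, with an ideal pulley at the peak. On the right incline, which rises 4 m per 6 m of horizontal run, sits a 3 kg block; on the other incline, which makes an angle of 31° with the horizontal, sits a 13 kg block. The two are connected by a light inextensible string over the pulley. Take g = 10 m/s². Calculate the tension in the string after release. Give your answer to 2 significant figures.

26 N

Resolve each weight along its own incline: the 3 kg mass has component 3 × 10 × sin 33.69° = 16.641 N down its slope, and the 13 kg mass has 13 × 10 × sin 31° = 66.955 N down its slope.
The 13 kg side's 66.955 N exceeds the other side's 16.641 N, so that mass slides down and the 3 kg mass slides up. Taking that direction as positive, Newton's second law for the whole system gives 66.955 − 16.641 = (3 + 13) a, so a = 50.314 / 16 = 3.1446 m/s².
For the 3 kg mass (up-slope positive): T − 16.641 = 3 × 3.1446, so T = 26.075 N.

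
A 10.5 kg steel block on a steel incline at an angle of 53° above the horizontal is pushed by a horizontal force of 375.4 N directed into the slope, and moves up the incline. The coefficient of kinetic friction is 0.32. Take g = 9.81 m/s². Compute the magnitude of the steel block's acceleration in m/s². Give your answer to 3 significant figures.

The horizontal push has components F cos 53° = 375.4 × 0.6018 = 225.916 N up the incline and F sin 53° = 375.4 × 0.7986 = 299.794 N pressing into the surface.
The normal force is therefore N = mg cos 53° + F sin 53° = 61.988 + 299.794 = 361.782 N, and kinetic friction down the slope is μN = 0.32 × 361.782 = 115.770 N.
Along the incline: F cos 53° − mg sin 53° − μN = ma, so 225.916 − 82.260 − 115.770 = 10.5 a, giving a = 2.6558 m/s².

2.66 m/s²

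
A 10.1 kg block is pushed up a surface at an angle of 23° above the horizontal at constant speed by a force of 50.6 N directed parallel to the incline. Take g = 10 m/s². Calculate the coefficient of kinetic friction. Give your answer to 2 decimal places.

At constant speed ΣF = 0 along the incline. The applied 50.6 N acts up the slope; the weight component mg sin 23° = 39.464 N and kinetic friction μN both act down the slope.
So 50.6 = 39.464 + μ × 92.971, giving μ = (50.6 − 39.464) / 92.971 = 0.1198.

0.12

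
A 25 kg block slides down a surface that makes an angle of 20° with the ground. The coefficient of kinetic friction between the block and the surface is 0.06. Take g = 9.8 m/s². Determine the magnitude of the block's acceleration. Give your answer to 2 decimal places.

Resolving the weight along the incline: the component pulling the block down the slope is mg sin 20° = 25 × 9.8 × 0.3420 = 83.790 N, and the normal force is N = mg cos 20° = 25 × 9.8 × 0.9397 = 230.227 N.
Kinetic friction acts up the slope with magnitude f = μN = 0.06 × 230.227 = 13.814 N.
Net force along the incline is 83.790 − 13.814 = 69.976 N, so a = 69.976 / 25 = 2.7990 m/s².

2.80 m/s²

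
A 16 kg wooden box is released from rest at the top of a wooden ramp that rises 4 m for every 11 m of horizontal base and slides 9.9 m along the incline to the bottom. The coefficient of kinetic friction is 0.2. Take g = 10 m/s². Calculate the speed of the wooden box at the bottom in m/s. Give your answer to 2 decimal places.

5.52 m/s

The weight component along the incline is mg sin 19.98° = 54.679 N and the normal force is N = mg cos 19.98° = 150.367 N.
Friction up the slope is f = μN = 0.2 × 150.367 = 30.073 N, so the net downslope force is 54.679 − 30.073 = 24.606 N and a = 24.606 / 16 = 1.5379 m/s².
Starting from rest over a distance of 9.9 m, v² = 2aL = 2 × 1.5379 × 9.9 = 30.4504, so v = 5.5182 m/s.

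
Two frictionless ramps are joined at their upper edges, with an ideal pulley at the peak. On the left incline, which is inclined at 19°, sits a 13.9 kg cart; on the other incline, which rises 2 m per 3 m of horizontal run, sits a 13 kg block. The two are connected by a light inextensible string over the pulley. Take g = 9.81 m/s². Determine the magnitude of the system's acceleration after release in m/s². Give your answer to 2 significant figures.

Resolve each weight along its own incline: the 13.9 kg mass has component 13.9 × 9.81 × sin 19° = 44.394 N down its slope, and the 13 kg mass has 13 × 9.81 × sin 33.69° = 70.741 N down its slope.
The 13 kg side's 70.741 N exceeds the other side's 44.394 N, so that mass slides down and the 13.9 kg mass slides up. Taking that direction as positive, Newton's second law for the whole system gives 70.741 − 44.394 = (13.9 + 13) a, so a = 26.347 / 26.9 = 0.9794 m/s².

0.98 m/s²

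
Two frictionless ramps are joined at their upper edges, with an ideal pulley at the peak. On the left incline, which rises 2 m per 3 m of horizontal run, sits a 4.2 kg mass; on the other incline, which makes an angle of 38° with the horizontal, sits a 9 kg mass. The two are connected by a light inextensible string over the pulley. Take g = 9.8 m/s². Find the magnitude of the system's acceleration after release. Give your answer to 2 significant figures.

Resolve each weight along its own incline: the 4.2 kg mass has component 4.2 × 9.8 × sin 33.69° = 22.831 N down its slope, and the 9 kg mass has 9 × 9.8 × sin 38° = 54.301 N down its slope.
The 9 kg side's 54.301 N exceeds the other side's 22.831 N, so that mass slides down and the 4.2 kg mass slides up. Taking that direction as positive, Newton's second law for the whole system gives 54.301 − 22.831 = (4.2 + 9) a, so a = 31.470 / 13.2 = 2.3841 m/s².

2.4 m/s²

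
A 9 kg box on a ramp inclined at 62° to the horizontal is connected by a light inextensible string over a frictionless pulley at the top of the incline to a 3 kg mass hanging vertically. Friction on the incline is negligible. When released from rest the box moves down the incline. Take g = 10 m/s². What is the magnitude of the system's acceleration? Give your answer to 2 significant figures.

4.1 m/s²

For the box on the incline: the weight component along the slope is m₁g sin 62° = 9 × 10 × 0.8829 = 79.461 N and the normal force is N = m₁g cos 62° = 42.252 N.
Newton's second law for the box (down-slope positive): 79.461 − T = 9 a. For the hanging mass (upward positive): T − 3 × 10 = 3 a.
Adding the two equations eliminates T: 49.461 = 12 a, so a = 4.1217 m/s².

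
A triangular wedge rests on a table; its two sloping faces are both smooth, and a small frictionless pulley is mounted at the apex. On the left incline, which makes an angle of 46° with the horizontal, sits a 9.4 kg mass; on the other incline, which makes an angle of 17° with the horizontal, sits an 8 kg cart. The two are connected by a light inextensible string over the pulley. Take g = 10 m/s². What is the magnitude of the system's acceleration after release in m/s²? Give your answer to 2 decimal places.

Resolve each weight along its own incline: the 9.4 kg mass has component 9.4 × 10 × sin 46° = 67.618 N down its slope, and the 8 kg mass has 8 × 10 × sin 17° = 23.390 N down its slope.
The 9.4 kg side's 67.618 N exceeds the other side's 23.390 N, so that mass slides down and the 8 kg mass slides up. Taking that direction as positive, Newton's second law for the whole system gives 67.618 − 23.390 = (9.4 + 8) a, so a = 44.228 / 17.4 = 2.5418 m/s².

2.54 m/s²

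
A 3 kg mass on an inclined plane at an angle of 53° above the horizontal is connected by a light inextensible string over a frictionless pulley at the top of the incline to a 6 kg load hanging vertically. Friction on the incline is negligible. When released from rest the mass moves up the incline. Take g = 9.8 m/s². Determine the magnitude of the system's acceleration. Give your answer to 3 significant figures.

For the mass on the incline: the weight component along the slope is m₁g sin 53° = 3 × 9.8 × 0.7986 = 23.479 N and the normal force is N = m₁g cos 53° = 17.693 N.
Newton's second law for the mass (up-slope positive): T − 23.479 = 3 a. For the hanging load (downward positive): 6 × 9.8 − T = 6 a.
Adding the two equations eliminates T: 35.321 = 9 a, so a = 3.9246 m/s².

3.92 m/s²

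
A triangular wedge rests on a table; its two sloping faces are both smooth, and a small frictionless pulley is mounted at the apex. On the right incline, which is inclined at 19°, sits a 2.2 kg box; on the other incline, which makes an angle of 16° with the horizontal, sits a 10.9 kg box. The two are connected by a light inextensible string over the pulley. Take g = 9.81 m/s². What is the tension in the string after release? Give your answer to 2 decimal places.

10.80 N

Resolve each weight along its own incline: the 2.2 kg mass has component 2.2 × 9.81 × sin 19° = 7.026 N down its slope, and the 10.9 kg mass has 10.9 × 9.81 × sin 16° = 29.474 N down its slope.
The 10.9 kg side's 29.474 N exceeds the other side's 7.026 N, so that mass slides down and the 2.2 kg mass slides up. Taking that direction as positive, Newton's second law for the whole system gives 29.474 − 7.026 = (2.2 + 10.9) a, so a = 22.448 / 13.1 = 1.7136 m/s².
For the 2.2 kg mass (up-slope positive): T − 7.026 = 2.2 × 1.7136, so T = 10.796 N.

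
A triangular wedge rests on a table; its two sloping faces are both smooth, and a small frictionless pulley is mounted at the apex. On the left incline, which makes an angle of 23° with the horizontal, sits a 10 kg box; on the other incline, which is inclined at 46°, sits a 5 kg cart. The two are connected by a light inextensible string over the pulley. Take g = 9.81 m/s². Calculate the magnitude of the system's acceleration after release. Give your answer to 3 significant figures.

Resolve each weight along its own incline: the 10 kg mass has component 10 × 9.81 × sin 23° = 38.331 N down its slope, and the 5 kg mass has 5 × 9.81 × sin 46° = 35.284 N down its slope.
The 10 kg side's 38.331 N exceeds the other side's 35.284 N, so that mass slides down and the 5 kg mass slides up. Taking that direction as positive, Newton's second law for the whole system gives 38.331 − 35.284 = (10 + 5) a, so a = 3.047 / 15 = 0.2031 m/s².

0.203 m/s²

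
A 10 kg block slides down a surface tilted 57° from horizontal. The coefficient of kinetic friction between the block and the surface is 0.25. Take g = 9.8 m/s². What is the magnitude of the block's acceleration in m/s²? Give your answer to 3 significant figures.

6.88 m/s²

Resolving the weight along the incline: the component pulling the block down the slope is mg sin 57° = 10 × 9.8 × 0.8387 = 82.193 N, and the normal force is N = mg cos 57° = 10 × 9.8 × 0.5446 = 53.371 N.
Kinetic friction acts up the slope with magnitude f = μN = 0.25 × 53.371 = 13.343 N.
Net force along the incline is 82.193 − 13.343 = 68.850 N, so a = 68.850 / 10 = 6.8850 m/s².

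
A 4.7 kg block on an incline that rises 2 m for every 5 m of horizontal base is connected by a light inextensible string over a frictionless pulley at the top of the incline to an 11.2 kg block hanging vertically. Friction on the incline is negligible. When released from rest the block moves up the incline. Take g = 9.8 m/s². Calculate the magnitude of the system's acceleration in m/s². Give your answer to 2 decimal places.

For the block on the incline: the weight component along the slope is m₁g sin 21.80° = 4.7 × 9.8 × 0.3714 = 17.107 N and the normal force is N = m₁g cos 21.80° = 42.766 N.
Newton's second law for the block (up-slope positive): T − 17.107 = 4.7 a. For the hanging block (downward positive): 11.2 × 9.8 − T = 11.2 a.
Adding the two equations eliminates T: 92.653 = 15.9 a, so a = 5.8272 m/s².

5.83 m/s²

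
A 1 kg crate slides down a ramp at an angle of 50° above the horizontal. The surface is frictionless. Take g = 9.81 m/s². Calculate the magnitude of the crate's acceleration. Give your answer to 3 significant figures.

7.51 m/s²

Resolving the weight along the incline: the component pulling the crate down the slope is mg sin 50° = 1 × 9.81 × 0.7660 = 7.514 N, and the normal force is N = mg cos 50° = 1 × 9.81 × 0.6428 = 6.306 N.
With no friction the net force along the incline is 7.514 N, so a = g sin 50° = 7.514 / 1 = 7.5140 m/s².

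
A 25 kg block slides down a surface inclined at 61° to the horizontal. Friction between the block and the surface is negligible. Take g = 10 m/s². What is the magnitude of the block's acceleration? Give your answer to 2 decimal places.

Resolving the weight along the incline: the component pulling the block down the slope is mg sin 61° = 25 × 10 × 0.8746 = 218.650 N, and the normal force is N = mg cos 61° = 25 × 10 × 0.4848 = 121.200 N.
With no friction the net force along the incline is 218.650 N, so a = g sin 61° = 218.650 / 25 = 8.7460 m/s².

8.75 m/s²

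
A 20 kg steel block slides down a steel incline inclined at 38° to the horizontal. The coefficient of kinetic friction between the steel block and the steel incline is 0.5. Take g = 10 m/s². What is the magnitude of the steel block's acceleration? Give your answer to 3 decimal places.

Resolving the weight along the incline: the component pulling the steel block down the slope is mg sin 38° = 20 × 10 × 0.6157 = 123.140 N, and the normal force is N = mg cos 38° = 20 × 10 × 0.7880 = 157.600 N.
Kinetic friction acts up the slope with magnitude f = μN = 0.5 × 157.600 = 78.800 N.
Net force along the incline is 123.140 − 78.800 = 44.340 N, so a = 44.340 / 20 = 2.2170 m/s².

2.217 m/s²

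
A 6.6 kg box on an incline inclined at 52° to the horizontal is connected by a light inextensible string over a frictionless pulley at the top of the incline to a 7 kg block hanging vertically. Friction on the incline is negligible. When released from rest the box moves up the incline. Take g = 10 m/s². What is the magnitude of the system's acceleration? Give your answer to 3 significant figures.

For the box on the incline: the weight component along the slope is m₁g sin 52° = 6.6 × 10 × 0.7880 = 52.008 N and the normal force is N = m₁g cos 52° = 40.634 N.
Newton's second law for the box (up-slope positive): T − 52.008 = 6.6 a. For the hanging block (downward positive): 7 × 10 − T = 7 a.
Adding the two equations eliminates T: 17.992 = 13.6 a, so a = 1.3229 m/s².

1.32 m/s²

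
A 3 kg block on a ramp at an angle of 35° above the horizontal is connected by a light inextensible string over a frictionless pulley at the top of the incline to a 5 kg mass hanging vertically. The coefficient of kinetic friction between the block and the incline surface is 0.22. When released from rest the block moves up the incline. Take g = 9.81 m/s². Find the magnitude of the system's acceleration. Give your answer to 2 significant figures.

3.4 m/s²

For the block on the incline: the weight component along the slope is m₁g sin 35° = 3 × 9.81 × 0.5736 = 16.881 N and the normal force is N = m₁g cos 35° = 24.108 N.
Kinetic friction opposes the block's motion up the incline: f = μN = 0.22 × 24.108 = 5.304 N acting down the slope.
Newton's second law for the block (up-slope positive): T − 16.881 − 5.304 = 3 a. For the hanging mass (downward positive): 5 × 9.81 − T = 5 a.
Adding the two equations eliminates T: 26.865 = 8 a, so a = 3.3581 m/s².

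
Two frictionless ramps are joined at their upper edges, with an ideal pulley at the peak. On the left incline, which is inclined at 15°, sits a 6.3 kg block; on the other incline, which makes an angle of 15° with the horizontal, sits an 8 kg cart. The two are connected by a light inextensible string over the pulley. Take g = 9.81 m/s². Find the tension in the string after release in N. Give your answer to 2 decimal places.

Resolve each weight along its own incline: the 6.3 kg mass has component 6.3 × 9.81 × sin 15° = 15.996 N down its slope, and the 8 kg mass has 8 × 9.81 × sin 15° = 20.312 N down its slope.
The 8 kg side's 20.312 N exceeds the other side's 15.996 N, so that mass slides down and the 6.3 kg mass slides up. Taking that direction as positive, Newton's second law for the whole system gives 20.312 − 15.996 = (6.3 + 8) a, so a = 4.316 / 14.3 = 0.3018 m/s².
For the 6.3 kg mass (up-slope positive): T − 15.996 = 6.3 × 0.3018, so T = 17.897 N.

17.90 N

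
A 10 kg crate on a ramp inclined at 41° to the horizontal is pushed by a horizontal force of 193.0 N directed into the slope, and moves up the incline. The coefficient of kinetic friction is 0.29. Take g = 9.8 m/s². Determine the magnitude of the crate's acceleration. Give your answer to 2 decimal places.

2.32 m/s²

The horizontal push has components F cos 41° = 193.0 × 0.7547 = 145.657 N up the incline and F sin 41° = 193.0 × 0.6561 = 126.627 N pressing into the surface.
The normal force is therefore N = mg cos 41° + F sin 41° = 73.961 + 126.627 = 200.588 N, and kinetic friction down the slope is μN = 0.29 × 200.588 = 58.171 N.
Along the incline: F cos 41° − mg sin 41° − μN = ma, so 145.657 − 64.298 − 58.171 = 10 a, giving a = 2.3188 m/s².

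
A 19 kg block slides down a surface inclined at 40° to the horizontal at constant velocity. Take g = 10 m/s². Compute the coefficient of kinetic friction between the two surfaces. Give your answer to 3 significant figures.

At constant velocity the net force along the incline is zero: mg sin 40° = μ mg cos 40°.
So μ = tan 40° = 0.6428 / 0.7660 = 0.8392.

0.839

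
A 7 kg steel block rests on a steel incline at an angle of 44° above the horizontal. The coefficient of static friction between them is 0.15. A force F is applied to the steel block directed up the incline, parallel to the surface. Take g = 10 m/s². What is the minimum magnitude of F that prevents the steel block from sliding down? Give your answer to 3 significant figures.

The normal force is N = mg cos 44° = 50.354 N. With F at its minimum the steel block is on the verge of sliding down, so static friction is at its maximum μ_s N = 0.15 × 50.354 = 7.553 N and acts up the slope.
Equilibrium along the incline: F + μ_s N = mg sin 44°, so F = 48.626 − 7.553 = 41.073 N.

41.1 N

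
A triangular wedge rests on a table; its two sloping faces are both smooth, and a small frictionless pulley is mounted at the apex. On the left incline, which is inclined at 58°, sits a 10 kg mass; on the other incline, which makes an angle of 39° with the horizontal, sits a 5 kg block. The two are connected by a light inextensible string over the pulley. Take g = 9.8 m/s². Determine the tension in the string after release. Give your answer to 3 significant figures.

Resolve each weight along its own incline: the 10 kg mass has component 10 × 9.8 × sin 58° = 83.109 N down its slope, and the 5 kg mass has 5 × 9.8 × sin 39° = 30.837 N down its slope.
The 10 kg side's 83.109 N exceeds the other side's 30.837 N, so that mass slides down and the 5 kg mass slides up. Taking that direction as positive, Newton's second law for the whole system gives 83.109 − 30.837 = (10 + 5) a, so a = 52.272 / 15 = 3.4848 m/s².
For the 5 kg mass (up-slope positive): T − 30.837 = 5 × 3.4848, so T = 48.261 N.

48.3 N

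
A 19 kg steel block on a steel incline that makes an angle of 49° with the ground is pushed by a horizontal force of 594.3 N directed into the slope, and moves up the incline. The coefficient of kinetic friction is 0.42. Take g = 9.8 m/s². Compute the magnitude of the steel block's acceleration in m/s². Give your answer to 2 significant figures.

0.51 m/s²

The horizontal push has components F cos 49° = 594.3 × 0.6561 = 389.920 N up the incline and F sin 49° = 594.3 × 0.7547 = 448.518 N pressing into the surface.
The normal force is therefore N = mg cos 49° + F sin 49° = 122.166 + 448.518 = 570.684 N, and kinetic friction down the slope is μN = 0.42 × 570.684 = 239.687 N.
Along the incline: F cos 49° − mg sin 49° − μN = ma, so 389.920 − 140.525 − 239.687 = 19 a, giving a = 0.5109 m/s².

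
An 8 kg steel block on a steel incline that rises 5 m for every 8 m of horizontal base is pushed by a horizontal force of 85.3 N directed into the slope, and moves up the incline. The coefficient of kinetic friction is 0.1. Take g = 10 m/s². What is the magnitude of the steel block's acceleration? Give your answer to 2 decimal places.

2.33 m/s²

The horizontal push has components F cos 32.01° = 85.3 × 0.8480 = 72.334 N up the incline and F sin 32.01° = 85.3 × 0.5300 = 45.209 N pressing into the surface.
The normal force is therefore N = mg cos 32.01° + F sin 32.01° = 67.840 + 45.209 = 113.049 N, and kinetic friction down the slope is μN = 0.1 × 113.049 = 11.305 N.
Along the incline: F cos 32.01° − mg sin 32.01° − μN = ma, so 72.334 − 42.400 − 11.305 = 8 a, giving a = 2.3286 m/s².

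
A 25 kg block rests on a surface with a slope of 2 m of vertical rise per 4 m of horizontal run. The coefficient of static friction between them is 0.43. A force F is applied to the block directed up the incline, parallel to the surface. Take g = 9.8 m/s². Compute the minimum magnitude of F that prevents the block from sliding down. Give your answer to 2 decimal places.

15.34 N

The normal force is N = mg cos 26.57° = 219.135 N. With F at its minimum the block is on the verge of sliding down, so static friction is at its maximum μ_s N = 0.43 × 219.135 = 94.228 N and acts up the slope.
Equilibrium along the incline: F + μ_s N = mg sin 26.57°, so F = 109.567 − 94.228 = 15.339 N.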